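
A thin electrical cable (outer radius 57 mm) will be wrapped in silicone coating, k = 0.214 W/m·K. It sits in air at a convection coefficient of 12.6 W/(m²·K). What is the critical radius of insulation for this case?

For a cylinder r_cr = k/h = 0.214/12.6
r_cr = 17 mm; since the bare radius (57 mm) is above r_cr, any added insulation will reduce heat loss.

r_cr ≈ 17 mm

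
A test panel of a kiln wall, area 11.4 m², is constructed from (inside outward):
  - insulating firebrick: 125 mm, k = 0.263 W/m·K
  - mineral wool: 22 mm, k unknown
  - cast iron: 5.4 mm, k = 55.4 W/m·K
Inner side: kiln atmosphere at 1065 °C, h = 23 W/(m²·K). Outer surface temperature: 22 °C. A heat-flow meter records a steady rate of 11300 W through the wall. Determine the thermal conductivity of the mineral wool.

k ≈ 0.0412 W/(m·K)

Using the resistance-network approach (series):
R_inner film = 1/(h_i·A) = 1/(23×11.4) = 0.003814 K/W
R_insulating firebrick = L/(kA) = 0.125/(0.263×11.4) = 0.04169 K/W
R_cast iron = L/(kA) = 0.0054/(55.4×11.4) = 8.55×10^-6 K/W
Sum of known resistances R_other = 0.04551 K/W
Total R = ΔT/Q = 1043/11300 = 0.0923 K/W
R_mineral wool = R_total − R_other = 0.04679 K/W
k = L/(R·A) = 0.022/(0.04679×11.4)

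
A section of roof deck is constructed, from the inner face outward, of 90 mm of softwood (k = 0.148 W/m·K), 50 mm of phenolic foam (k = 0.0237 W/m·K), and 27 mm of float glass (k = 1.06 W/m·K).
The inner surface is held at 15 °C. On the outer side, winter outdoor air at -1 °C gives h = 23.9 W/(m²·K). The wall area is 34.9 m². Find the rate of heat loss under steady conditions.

Q ≈ 200 W

Treating each layer as a thermal resistance in series:
R_softwood = L/(kA) = 0.09/(0.148×34.9) = 0.01742 K/W
R_phenolic foam = L/(kA) = 0.05/(0.0237×34.9) = 0.06045 K/W
R_float glass = L/(kA) = 0.027/(1.06×34.9) = 7.298×10^-4 K/W
R_outer film = 1/(h_o·A) = 1/(23.9×34.9) = 0.001199 K/W
R_total = 0.0798 K/W
Q = ΔT / R_total = 16 / 0.0798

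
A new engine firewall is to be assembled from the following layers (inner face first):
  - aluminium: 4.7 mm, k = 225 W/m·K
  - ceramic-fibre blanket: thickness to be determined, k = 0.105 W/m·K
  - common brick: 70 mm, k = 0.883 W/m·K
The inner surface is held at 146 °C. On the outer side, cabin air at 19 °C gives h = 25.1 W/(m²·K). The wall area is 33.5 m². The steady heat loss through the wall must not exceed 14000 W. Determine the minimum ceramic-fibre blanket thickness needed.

Using the resistance-network approach (series):
R_aluminium = L/(kA) = 0.0047/(225×33.5) = 6.235×10^-7 K/W
R_common brick = L/(kA) = 0.07/(0.883×33.5) = 0.002366 K/W
R_outer film = 1/(h_o·A) = 1/(25.1×33.5) = 0.001189 K/W
Sum of the known resistances R_other = 0.003556 K/W
Required total resistance R_tot = ΔT/Q_allow = 127/14000 = 0.009071 K/W
R_ceramic-fibre blanket = R_tot − R_other = 0.005515 K/W
L = R·k·A = 0.005515×0.105×33.5

L ≈ 19.4 mm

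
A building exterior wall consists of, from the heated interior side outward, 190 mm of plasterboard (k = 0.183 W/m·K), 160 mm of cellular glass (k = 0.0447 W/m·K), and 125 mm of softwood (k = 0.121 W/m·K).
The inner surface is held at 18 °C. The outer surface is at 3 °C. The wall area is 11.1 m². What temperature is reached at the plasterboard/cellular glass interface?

T ≈ 15.2 °C

Model the wall as resistances in series:
R_plasterboard = L/(kA) = 0.19/(0.183×11.1) = 0.09354 K/W
R_cellular glass = L/(kA) = 0.16/(0.0447×11.1) = 0.3225 K/W
R_softwood = L/(kA) = 0.125/(0.121×11.1) = 0.09307 K/W
R_total = 0.5091 K/W;  Q = ΔT/R_total = 15/0.5091 = 29.47 W
T_interface = T_inner − Q·ΣR(inner→interface) = 18 − 29.5×0.09354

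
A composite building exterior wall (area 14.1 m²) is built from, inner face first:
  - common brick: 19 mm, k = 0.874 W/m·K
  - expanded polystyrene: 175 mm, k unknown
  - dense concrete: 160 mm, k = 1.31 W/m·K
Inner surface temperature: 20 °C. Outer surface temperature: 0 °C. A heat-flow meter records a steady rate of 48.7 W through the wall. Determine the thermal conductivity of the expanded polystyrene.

Thermal resistances in series:
R_common brick = L/(kA) = 0.019/(0.874×14.1) = 0.001542 K/W
R_dense concrete = L/(kA) = 0.16/(1.31×14.1) = 0.008662 K/W
Sum of known resistances R_other = 0.0102 K/W
Total R = ΔT/Q = 20/48.7 = 0.4107 K/W
R_expanded polystyrene = R_total − R_other = 0.4005 K/W
k = L/(R·A) = 0.175/(0.4005×14.1)

k ≈ 0.031 W/(m·K)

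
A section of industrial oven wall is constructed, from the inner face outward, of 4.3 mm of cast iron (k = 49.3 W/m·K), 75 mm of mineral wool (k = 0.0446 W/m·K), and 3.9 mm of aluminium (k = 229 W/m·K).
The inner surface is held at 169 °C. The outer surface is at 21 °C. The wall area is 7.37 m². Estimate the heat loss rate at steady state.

Q ≈ 649 W

Model the wall as resistances in series:
R_cast iron = L/(kA) = 0.0043/(49.3×7.37) = 1.183×10^-5 K/W
R_mineral wool = L/(kA) = 0.075/(0.0446×7.37) = 0.2282 K/W
R_aluminium = L/(kA) = 0.0039/(229×7.37) = 2.311×10^-6 K/W
R_total = 0.2282 K/W
Q = ΔT / R_total = 148 / 0.2282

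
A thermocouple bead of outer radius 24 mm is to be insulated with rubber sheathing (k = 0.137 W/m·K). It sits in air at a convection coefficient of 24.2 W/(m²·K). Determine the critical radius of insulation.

r_cr ≈ 11.3 mm

For a sphere r_cr = 2k/h = 2×0.137/24.2
r_cr = 11.3 mm; since the bare radius (24 mm) is above r_cr, any added insulation will reduce heat loss.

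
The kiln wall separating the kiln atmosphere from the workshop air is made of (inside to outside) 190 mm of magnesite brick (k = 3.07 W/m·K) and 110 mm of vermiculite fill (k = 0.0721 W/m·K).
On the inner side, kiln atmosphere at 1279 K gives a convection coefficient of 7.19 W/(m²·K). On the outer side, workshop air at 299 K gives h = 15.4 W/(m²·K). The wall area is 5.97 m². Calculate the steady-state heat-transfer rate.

Q ≈ 3270 W

Series thermal resistances:
R_inner film = 1/(h_i·A) = 1/(7.19×5.97) = 0.0233 K/W
R_magnesite brick = L/(kA) = 0.19/(3.07×5.97) = 0.01037 K/W
R_vermiculite fill = L/(kA) = 0.11/(0.0721×5.97) = 0.2556 K/W
R_outer film = 1/(h_o·A) = 1/(15.4×5.97) = 0.01088 K/W
R_total = 0.3001 K/W
Q = ΔT / R_total = 980 / 0.3001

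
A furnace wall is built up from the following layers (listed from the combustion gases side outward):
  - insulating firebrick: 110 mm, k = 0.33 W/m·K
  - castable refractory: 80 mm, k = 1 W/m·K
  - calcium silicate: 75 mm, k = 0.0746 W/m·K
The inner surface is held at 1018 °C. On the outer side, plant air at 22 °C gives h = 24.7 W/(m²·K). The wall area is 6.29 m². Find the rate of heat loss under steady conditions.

Thermal resistances in series:
R_insulating firebrick = L/(kA) = 0.11/(0.33×6.29) = 0.05299 K/W
R_castable refractory = L/(kA) = 0.08/(1×6.29) = 0.01272 K/W
R_calcium silicate = L/(kA) = 0.075/(0.0746×6.29) = 0.1598 K/W
R_outer film = 1/(h_o·A) = 1/(24.7×6.29) = 0.006437 K/W
R_total = 0.232 K/W
Q = ΔT / R_total = 996 / 0.232

Q ≈ 4290 W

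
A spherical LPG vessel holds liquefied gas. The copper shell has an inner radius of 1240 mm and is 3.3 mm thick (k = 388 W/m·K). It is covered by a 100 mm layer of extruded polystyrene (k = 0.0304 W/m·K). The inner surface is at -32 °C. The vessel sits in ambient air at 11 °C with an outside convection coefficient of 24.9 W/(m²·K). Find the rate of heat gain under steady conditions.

Radial (spherical) resistances in series:
R_copper shell = (1/1.24 − 1/1.2433)/(4π×388) = 4.39×10^-7 K/W
R_extruded polystyrene = (1/1.2433 − 1/1.3433)/(4π×0.0304) = 0.1567 K/W
R_outer film = 1/(h·4πr_o²) = 1/(24.9×4π×1.3433²) = 0.001771 K/W
R_total = 0.1585 K/W
Q = ΔT/R_total = 43/0.1585

Q ≈ 271 W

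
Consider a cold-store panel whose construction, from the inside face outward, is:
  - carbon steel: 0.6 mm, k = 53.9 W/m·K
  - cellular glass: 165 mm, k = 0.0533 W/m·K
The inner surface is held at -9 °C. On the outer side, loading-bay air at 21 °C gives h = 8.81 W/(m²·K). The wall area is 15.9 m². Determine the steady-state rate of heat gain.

Q ≈ 149 W

Treating each layer as a thermal resistance in series:
R_carbon steel = L/(kA) = 0.0006/(53.9×15.9) = 7.001×10^-7 K/W
R_cellular glass = L/(kA) = 0.165/(0.0533×15.9) = 0.1947 K/W
R_outer film = 1/(h_o·A) = 1/(8.81×15.9) = 0.007139 K/W
R_total = 0.2018 K/W
Q = ΔT / R_total = 30 / 0.2018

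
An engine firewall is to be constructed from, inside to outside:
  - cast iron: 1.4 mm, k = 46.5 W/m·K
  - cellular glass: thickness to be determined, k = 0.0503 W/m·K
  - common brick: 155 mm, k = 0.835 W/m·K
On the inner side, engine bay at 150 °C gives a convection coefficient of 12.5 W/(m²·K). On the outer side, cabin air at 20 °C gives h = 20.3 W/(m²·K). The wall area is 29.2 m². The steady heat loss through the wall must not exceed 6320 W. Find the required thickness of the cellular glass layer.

Thermal resistances in series:
R_inner film = 1/(h_i·A) = 1/(12.5×29.2) = 0.00274 K/W
R_cast iron = L/(kA) = 0.0014/(46.5×29.2) = 1.031×10^-6 K/W
R_common brick = L/(kA) = 0.155/(0.835×29.2) = 0.006357 K/W
R_outer film = 1/(h_o·A) = 1/(20.3×29.2) = 0.001687 K/W
Sum of the known resistances R_other = 0.01078 K/W
Required total resistance R_tot = ΔT/Q_allow = 130/6320 = 0.02057 K/W
R_cellular glass = R_tot − R_other = 0.009785 K/W
L = R·k·A = 0.009785×0.0503×29.2

L ≈ 14.4 mm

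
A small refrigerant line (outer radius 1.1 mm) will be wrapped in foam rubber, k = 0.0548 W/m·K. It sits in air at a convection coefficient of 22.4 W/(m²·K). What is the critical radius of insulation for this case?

For a cylinder r_cr = k/h = 0.0548/22.4
r_cr = 2.45 mm; since the bare radius (1.1 mm) is below r_cr, adding a thin layer of insulation will *increase* heat loss.

r_cr ≈ 2.45 mm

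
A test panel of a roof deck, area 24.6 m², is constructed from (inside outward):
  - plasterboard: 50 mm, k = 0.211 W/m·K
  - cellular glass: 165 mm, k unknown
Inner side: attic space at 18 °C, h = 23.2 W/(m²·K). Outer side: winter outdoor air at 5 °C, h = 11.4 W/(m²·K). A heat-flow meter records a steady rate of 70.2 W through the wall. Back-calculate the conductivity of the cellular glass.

Series thermal resistances:
R_inner film = 1/(h_i·A) = 1/(23.2×24.6) = 0.001752 K/W
R_plasterboard = L/(kA) = 0.05/(0.211×24.6) = 0.009633 K/W
R_outer film = 1/(h_o·A) = 1/(11.4×24.6) = 0.003566 K/W
Sum of known resistances R_other = 0.01495 K/W
Total R = ΔT/Q = 13/70.2 = 0.1852 K/W
R_cellular glass = R_total − R_other = 0.1702 K/W
k = L/(R·A) = 0.165/(0.1702×24.6)

k ≈ 0.0394 W/(m·K)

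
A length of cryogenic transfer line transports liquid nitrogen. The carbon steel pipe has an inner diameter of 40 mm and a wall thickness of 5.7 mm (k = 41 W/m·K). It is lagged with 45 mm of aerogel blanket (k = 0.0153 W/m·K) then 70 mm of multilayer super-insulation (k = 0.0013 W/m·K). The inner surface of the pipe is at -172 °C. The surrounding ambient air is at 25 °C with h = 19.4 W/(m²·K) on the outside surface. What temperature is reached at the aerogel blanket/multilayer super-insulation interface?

Cylindrical conduction, so R = ln(r₂/r₁)/(2πkL) per layer, in series:
R_carbon steel pipe wall = ln(25.7/20)/(2π×41×1) = 9.734×10^-4 K/W
R_aerogel blanket = ln(70.7/25.7)/(2π×0.0153×1) = 10.53 K/W
R_multilayer super-insulation = ln(140.7/70.7)/(2π×0.0013×1) = 84.25 K/W
R_outer film = 1/(h_o·2πr_oL) = 1/(19.4×2π×0.1407×1) = 0.05831 K/W
R_total = 94.84 K/W
Q = ΔT/R_total = 197/94.84
Q = 2.08 W/m
T_interface = T_inner + Q·ΣR(inner→interface) = -172 + 2.08×10.53

T ≈ -150 °C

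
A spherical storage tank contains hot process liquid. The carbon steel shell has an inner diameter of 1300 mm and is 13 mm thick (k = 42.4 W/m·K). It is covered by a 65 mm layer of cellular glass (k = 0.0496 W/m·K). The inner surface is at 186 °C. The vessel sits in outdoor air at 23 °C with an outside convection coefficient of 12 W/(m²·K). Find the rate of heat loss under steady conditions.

Q ≈ 713 W

For a spherical shell R = (1/r₁ − 1/r₂)/(4πk); film R = 1/(h·4πr²). In series:
R_carbon steel shell = (1/0.65 − 1/0.663)/(4π×42.4) = 5.662×10^-5 K/W
R_cellular glass = (1/0.663 − 1/0.728)/(4π×0.0496) = 0.2161 K/W
R_outer film = 1/(h·4πr_o²) = 1/(12×4π×0.728²) = 0.01251 K/W
R_total = 0.2286 K/W
Q = ΔT/R_total = 163/0.2286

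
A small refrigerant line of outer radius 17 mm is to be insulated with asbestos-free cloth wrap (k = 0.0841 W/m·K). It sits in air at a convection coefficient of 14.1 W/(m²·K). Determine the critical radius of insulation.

For a cylinder r_cr = k/h = 0.0841/14.1
r_cr = 5.96 mm; since the bare radius (17 mm) is above r_cr, any added insulation will reduce heat loss.

r_cr ≈ 5.96 mm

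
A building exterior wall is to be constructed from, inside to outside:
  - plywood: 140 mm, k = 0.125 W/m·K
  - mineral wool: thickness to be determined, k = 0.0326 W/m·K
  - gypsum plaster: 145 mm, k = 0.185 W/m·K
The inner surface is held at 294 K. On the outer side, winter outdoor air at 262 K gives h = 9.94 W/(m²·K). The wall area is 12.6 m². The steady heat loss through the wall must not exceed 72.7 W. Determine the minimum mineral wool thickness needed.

L ≈ 115 mm

Using the resistance-network approach (series):
R_plywood = L/(kA) = 0.14/(0.125×12.6) = 0.08889 K/W
R_gypsum plaster = L/(kA) = 0.145/(0.185×12.6) = 0.06221 K/W
R_outer film = 1/(h_o·A) = 1/(9.94×12.6) = 0.007984 K/W
Sum of the known resistances R_other = 0.1591 K/W
Required total resistance R_tot = ΔT/Q_allow = 32/72.7 = 0.4402 K/W
R_mineral wool = R_tot − R_other = 0.2811 K/W
L = R·k·A = 0.2811×0.0326×12.6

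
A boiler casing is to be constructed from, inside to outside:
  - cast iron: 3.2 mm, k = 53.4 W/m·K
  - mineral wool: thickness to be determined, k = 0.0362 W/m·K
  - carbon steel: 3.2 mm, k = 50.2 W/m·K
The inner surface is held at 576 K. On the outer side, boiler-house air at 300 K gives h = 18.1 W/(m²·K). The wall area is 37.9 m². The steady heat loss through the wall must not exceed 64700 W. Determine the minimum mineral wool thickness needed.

Model the wall as resistances in series:
R_cast iron = L/(kA) = 0.0032/(53.4×37.9) = 1.581×10^-6 K/W
R_carbon steel = L/(kA) = 0.0032/(50.2×37.9) = 1.682×10^-6 K/W
R_outer film = 1/(h_o·A) = 1/(18.1×37.9) = 0.001458 K/W
Sum of the known resistances R_other = 0.001461 K/W
Required total resistance R_tot = ΔT/Q_allow = 276/64700 = 0.004266 K/W
R_mineral wool = R_tot − R_other = 0.002805 K/W
L = R·k·A = 0.002805×0.0362×37.9

L ≈ 3.85 mm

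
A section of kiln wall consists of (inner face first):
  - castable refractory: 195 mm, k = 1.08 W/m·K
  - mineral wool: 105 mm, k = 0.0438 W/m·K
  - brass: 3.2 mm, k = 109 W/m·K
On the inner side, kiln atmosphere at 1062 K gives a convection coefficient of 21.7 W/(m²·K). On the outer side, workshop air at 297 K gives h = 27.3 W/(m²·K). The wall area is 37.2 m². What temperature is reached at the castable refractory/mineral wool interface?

T ≈ 997 K

Thermal resistances in series:
R_inner film = 1/(h_i·A) = 1/(21.7×37.2) = 0.001239 K/W
R_castable refractory = L/(kA) = 0.195/(1.08×37.2) = 0.004854 K/W
R_mineral wool = L/(kA) = 0.105/(0.0438×37.2) = 0.06444 K/W
R_brass = L/(kA) = 0.0032/(109×37.2) = 7.892×10^-7 K/W
R_outer film = 1/(h_o·A) = 1/(27.3×37.2) = 9.847×10^-4 K/W
R_total = 0.07152 K/W;  Q = ΔT/R_total = 765/0.07152 = 10700 W
T_interface = T_inner − Q·ΣR(inner→interface) = 1062 − 10700×0.006092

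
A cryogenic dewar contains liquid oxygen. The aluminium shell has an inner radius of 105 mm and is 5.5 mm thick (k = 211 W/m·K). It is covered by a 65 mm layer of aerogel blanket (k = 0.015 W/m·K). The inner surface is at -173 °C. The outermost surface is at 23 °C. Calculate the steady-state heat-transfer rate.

Radial (spherical) resistances in series:
R_aluminium shell = (1/0.105 − 1/0.1105)/(4π×211) = 1.788×10^-4 K/W
R_aerogel blanket = (1/0.1105 − 1/0.1755)/(4π×0.015) = 17.78 K/W
R_total = 17.78 K/W
Q = ΔT/R_total = 196/17.78

Q ≈ 11 W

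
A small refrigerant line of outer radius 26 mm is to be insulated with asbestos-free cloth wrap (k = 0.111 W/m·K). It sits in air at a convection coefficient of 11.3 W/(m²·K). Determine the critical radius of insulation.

For a cylinder r_cr = k/h = 0.111/11.3
r_cr = 9.82 mm; since the bare radius (26 mm) is above r_cr, any added insulation will reduce heat loss.

r_cr ≈ 9.82 mm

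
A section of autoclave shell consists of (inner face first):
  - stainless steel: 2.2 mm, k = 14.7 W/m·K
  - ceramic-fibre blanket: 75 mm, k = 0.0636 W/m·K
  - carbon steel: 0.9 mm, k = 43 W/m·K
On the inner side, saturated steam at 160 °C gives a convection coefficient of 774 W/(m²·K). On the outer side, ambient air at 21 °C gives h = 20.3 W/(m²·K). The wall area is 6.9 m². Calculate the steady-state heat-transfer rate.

Q ≈ 780 W

Treating each layer as a thermal resistance in series:
R_inner film = 1/(h_i·A) = 1/(774×6.9) = 1.872×10^-4 K/W
R_stainless steel = L/(kA) = 0.0022/(14.7×6.9) = 2.169×10^-5 K/W
R_ceramic-fibre blanket = L/(kA) = 0.075/(0.0636×6.9) = 0.1709 K/W
R_carbon steel = L/(kA) = 0.0009/(43×6.9) = 3.033×10^-6 K/W
R_outer film = 1/(h_o·A) = 1/(20.3×6.9) = 0.007139 K/W
R_total = 0.1783 K/W
Q = ΔT / R_total = 139 / 0.1783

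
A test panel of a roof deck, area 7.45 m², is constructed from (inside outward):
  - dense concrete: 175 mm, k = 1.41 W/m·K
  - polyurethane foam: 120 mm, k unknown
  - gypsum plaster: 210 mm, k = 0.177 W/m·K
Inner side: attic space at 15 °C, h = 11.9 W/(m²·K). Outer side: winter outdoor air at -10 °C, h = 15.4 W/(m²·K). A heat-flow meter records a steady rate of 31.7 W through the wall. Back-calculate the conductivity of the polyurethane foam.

k ≈ 0.0272 W/(m·K)

Series thermal resistances:
R_inner film = 1/(h_i·A) = 1/(11.9×7.45) = 0.01128 K/W
R_dense concrete = L/(kA) = 0.175/(1.41×7.45) = 0.01666 K/W
R_gypsum plaster = L/(kA) = 0.21/(0.177×7.45) = 0.1593 K/W
R_outer film = 1/(h_o·A) = 1/(15.4×7.45) = 0.008716 K/W
Sum of known resistances R_other = 0.1959 K/W
Total R = ΔT/Q = 25/31.7 = 0.7886 K/W
R_polyurethane foam = R_total − R_other = 0.5927 K/W
k = L/(R·A) = 0.12/(0.5927×7.45)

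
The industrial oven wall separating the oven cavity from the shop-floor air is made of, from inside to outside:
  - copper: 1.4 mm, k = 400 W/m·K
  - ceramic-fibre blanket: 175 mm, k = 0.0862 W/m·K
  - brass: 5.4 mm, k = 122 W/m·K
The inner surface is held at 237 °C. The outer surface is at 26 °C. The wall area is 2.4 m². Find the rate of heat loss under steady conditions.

Treating each layer as a thermal resistance in series:
R_copper = L/(kA) = 0.0014/(400×2.4) = 1.458×10^-6 K/W
R_ceramic-fibre blanket = L/(kA) = 0.175/(0.0862×2.4) = 0.8459 K/W
R_brass = L/(kA) = 0.0054/(122×2.4) = 1.844×10^-5 K/W
R_total = 0.8459 K/W
Q = ΔT / R_total = 211 / 0.8459

Q ≈ 249 W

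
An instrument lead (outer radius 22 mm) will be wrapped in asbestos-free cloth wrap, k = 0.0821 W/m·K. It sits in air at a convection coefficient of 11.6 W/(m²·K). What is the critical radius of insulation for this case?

r_cr ≈ 7.08 mm

For a cylinder r_cr = k/h = 0.0821/11.6
r_cr = 7.08 mm; since the bare radius (22 mm) is above r_cr, any added insulation will reduce heat loss.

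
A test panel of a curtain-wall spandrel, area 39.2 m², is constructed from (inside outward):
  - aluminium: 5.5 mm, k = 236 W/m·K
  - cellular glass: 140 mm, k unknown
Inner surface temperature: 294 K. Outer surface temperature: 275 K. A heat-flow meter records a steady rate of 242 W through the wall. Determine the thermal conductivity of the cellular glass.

k ≈ 0.0455 W/(m·K)

Model the wall as resistances in series:
R_aluminium = L/(kA) = 0.0055/(236×39.2) = 5.945×10^-7 K/W
Sum of known resistances R_other = 5.945×10^-7 K/W
Total R = ΔT/Q = 19/242 = 0.07851 K/W
R_cellular glass = R_total − R_other = 0.07851 K/W
k = L/(R·A) = 0.14/(0.07851×39.2)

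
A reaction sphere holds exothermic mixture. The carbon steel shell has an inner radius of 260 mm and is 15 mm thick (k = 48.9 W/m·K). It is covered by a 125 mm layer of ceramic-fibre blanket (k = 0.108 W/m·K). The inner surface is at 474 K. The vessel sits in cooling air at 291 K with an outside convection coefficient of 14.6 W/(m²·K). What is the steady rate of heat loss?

Q ≈ 210 W

Spherical conduction: R = (1/r_in − 1/r_out)/(4πk) per layer; series-sum.
R_carbon steel shell = (1/0.26 − 1/0.275)/(4π×48.9) = 3.414×10^-4 K/W
R_ceramic-fibre blanket = (1/0.275 − 1/0.4)/(4π×0.108) = 0.8373 K/W
R_outer film = 1/(h·4πr_o²) = 1/(14.6×4π×0.4²) = 0.03407 K/W
R_total = 0.8717 K/W
Q = ΔT/R_total = 183/0.8717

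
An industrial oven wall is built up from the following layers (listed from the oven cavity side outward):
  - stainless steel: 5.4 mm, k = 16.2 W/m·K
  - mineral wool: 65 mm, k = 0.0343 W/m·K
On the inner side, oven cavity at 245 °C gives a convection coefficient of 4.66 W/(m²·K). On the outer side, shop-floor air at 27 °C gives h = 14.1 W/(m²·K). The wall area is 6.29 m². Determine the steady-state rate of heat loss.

Q ≈ 629 W

Treating each layer as a thermal resistance in series:
R_inner film = 1/(h_i·A) = 1/(4.66×6.29) = 0.03412 K/W
R_stainless steel = L/(kA) = 0.0054/(16.2×6.29) = 5.299×10^-5 K/W
R_mineral wool = L/(kA) = 0.065/(0.0343×6.29) = 0.3013 K/W
R_outer film = 1/(h_o·A) = 1/(14.1×6.29) = 0.01128 K/W
R_total = 0.3467 K/W
Q = ΔT / R_total = 218 / 0.3467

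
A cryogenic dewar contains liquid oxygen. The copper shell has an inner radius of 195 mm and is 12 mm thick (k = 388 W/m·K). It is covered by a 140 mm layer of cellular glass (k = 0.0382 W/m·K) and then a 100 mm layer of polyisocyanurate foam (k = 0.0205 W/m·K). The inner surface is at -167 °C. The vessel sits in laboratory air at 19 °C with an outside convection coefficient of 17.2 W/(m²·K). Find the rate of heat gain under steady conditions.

Q ≈ 28.2 W

For a spherical shell R = (1/r₁ − 1/r₂)/(4πk); film R = 1/(h·4πr²). In series:
R_copper shell = (1/0.195 − 1/0.207)/(4π×388) = 6.097×10^-5 K/W
R_cellular glass = (1/0.207 − 1/0.347)/(4π×0.0382) = 4.06 K/W
R_polyisocyanurate foam = (1/0.347 − 1/0.447)/(4π×0.0205) = 2.503 K/W
R_outer film = 1/(h·4πr_o²) = 1/(17.2×4π×0.447²) = 0.02316 K/W
R_total = 6.586 K/W
Q = ΔT/R_total = 186/6.586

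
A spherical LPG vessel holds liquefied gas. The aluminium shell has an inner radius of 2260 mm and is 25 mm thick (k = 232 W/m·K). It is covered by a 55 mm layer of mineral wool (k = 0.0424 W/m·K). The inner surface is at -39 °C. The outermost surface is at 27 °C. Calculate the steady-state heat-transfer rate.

Radial (spherical) resistances in series:
R_aluminium shell = (1/2.26 − 1/2.285)/(4π×232) = 1.661×10^-6 K/W
R_mineral wool = (1/2.285 − 1/2.34)/(4π×0.0424) = 0.01931 K/W
R_total = 0.01931 K/W
Q = ΔT/R_total = 66/0.01931

Q ≈ 3420 W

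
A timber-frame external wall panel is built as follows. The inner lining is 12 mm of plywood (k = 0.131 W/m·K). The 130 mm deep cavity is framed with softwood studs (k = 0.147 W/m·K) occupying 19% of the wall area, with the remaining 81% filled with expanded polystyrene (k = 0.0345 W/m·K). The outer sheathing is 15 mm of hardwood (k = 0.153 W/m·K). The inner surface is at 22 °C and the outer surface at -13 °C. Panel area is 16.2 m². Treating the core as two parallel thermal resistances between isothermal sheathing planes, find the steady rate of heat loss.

Sheathing layers in series; stud and cavity paths in parallel between them.
R_inner = 0.012/(0.131×16.2) = 0.005655 K/W
R_stud  = 0.13/(0.147×0.19×16.2) = 0.2873 K/W
R_cav   = 0.13/(0.0345×0.81×16.2) = 0.2872 K/W
1/R_core = 1/R_stud + 1/R_cav → R_core = 0.1436 K/W
R_outer = 0.015/(0.153×16.2) = 0.006052 K/W
R_total = 0.1553 K/W
Q = ΔT/R_total = 35/0.1553

Q ≈ 225 W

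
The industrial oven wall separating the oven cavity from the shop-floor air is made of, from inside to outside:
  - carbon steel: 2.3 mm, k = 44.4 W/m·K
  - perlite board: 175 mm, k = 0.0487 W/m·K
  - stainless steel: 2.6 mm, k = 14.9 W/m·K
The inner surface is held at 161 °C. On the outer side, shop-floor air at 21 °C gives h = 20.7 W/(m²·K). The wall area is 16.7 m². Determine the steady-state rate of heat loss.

Thermal resistances in series:
R_carbon steel = L/(kA) = 0.0023/(44.4×16.7) = 3.102×10^-6 K/W
R_perlite board = L/(kA) = 0.175/(0.0487×16.7) = 0.2152 K/W
R_stainless steel = L/(kA) = 0.0026/(14.9×16.7) = 1.045×10^-5 K/W
R_outer film = 1/(h_o·A) = 1/(20.7×16.7) = 0.002893 K/W
R_total = 0.2181 K/W
Q = ΔT / R_total = 140 / 0.2181

Q ≈ 642 W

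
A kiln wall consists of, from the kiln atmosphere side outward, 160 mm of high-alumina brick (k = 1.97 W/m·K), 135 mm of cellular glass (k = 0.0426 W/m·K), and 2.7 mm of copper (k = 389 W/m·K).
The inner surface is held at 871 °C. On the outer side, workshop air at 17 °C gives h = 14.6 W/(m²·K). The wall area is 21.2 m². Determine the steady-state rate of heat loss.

Q ≈ 5460 W

Thermal resistances in series:
R_high-alumina brick = L/(kA) = 0.16/(1.97×21.2) = 0.003831 K/W
R_cellular glass = L/(kA) = 0.135/(0.0426×21.2) = 0.1495 K/W
R_copper = L/(kA) = 0.0027/(389×21.2) = 3.274×10^-7 K/W
R_outer film = 1/(h_o·A) = 1/(14.6×21.2) = 0.003231 K/W
R_total = 0.1565 K/W
Q = ΔT / R_total = 854 / 0.1565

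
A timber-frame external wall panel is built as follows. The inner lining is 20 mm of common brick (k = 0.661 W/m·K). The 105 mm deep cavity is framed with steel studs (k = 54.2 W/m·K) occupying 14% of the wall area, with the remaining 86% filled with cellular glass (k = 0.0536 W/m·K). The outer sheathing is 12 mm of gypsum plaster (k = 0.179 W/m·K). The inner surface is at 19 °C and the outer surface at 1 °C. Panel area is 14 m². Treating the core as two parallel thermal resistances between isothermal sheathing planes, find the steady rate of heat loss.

Sheathing layers in series; stud and cavity paths in parallel between them.
R_inner = 0.02/(0.661×14) = 0.002161 K/W
R_stud  = 0.105/(54.2×0.14×14) = 9.884×10^-4 K/W
R_cav   = 0.105/(0.0536×0.86×14) = 0.1627 K/W
1/R_core = 1/R_stud + 1/R_cav → R_core = 9.824×10^-4 K/W
R_outer = 0.012/(0.179×14) = 0.004789 K/W
R_total = 0.007932 K/W
Q = ΔT/R_total = 18/0.007932

Q ≈ 2270 W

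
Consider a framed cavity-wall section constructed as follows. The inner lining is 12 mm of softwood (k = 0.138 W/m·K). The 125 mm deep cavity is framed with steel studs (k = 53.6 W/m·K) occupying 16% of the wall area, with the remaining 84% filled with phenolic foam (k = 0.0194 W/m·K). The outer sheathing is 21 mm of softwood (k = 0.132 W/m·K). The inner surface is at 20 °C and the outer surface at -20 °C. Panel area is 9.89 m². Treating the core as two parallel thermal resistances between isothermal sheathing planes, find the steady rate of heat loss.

Sheathing layers in series; stud and cavity paths in parallel between them.
R_inner = 0.012/(0.138×9.89) = 0.008792 K/W
R_stud  = 0.125/(53.6×0.16×9.89) = 0.001474 K/W
R_cav   = 0.125/(0.0194×0.84×9.89) = 0.7756 K/W
1/R_core = 1/R_stud + 1/R_cav → R_core = 0.001471 K/W
R_outer = 0.021/(0.132×9.89) = 0.01609 K/W
R_total = 0.02635 K/W
Q = ΔT/R_total = 40/0.02635

Q ≈ 1520 W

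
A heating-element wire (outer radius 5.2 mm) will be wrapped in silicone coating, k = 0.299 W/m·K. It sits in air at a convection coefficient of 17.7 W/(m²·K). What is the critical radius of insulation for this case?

r_cr ≈ 16.9 mm

For a cylinder r_cr = k/h = 0.299/17.7
r_cr = 16.9 mm; since the bare radius (5.2 mm) is below r_cr, adding a thin layer of insulation will *increase* heat loss.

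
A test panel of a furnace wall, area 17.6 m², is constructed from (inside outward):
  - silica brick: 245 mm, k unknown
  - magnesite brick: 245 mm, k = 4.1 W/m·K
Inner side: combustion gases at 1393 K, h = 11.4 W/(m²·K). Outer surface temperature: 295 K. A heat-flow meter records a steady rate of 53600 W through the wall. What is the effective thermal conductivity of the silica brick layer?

k ≈ 1.15 W/(m·K)

Treating each layer as a thermal resistance in series:
R_inner film = 1/(h_i·A) = 1/(11.4×17.6) = 0.004984 K/W
R_magnesite brick = L/(kA) = 0.245/(4.1×17.6) = 0.003395 K/W
Sum of known resistances R_other = 0.008379 K/W
Total R = ΔT/Q = 1098/53600 = 0.02049 K/W
R_silica brick = R_total − R_other = 0.01211 K/W
k = L/(R·A) = 0.245/(0.01211×17.6)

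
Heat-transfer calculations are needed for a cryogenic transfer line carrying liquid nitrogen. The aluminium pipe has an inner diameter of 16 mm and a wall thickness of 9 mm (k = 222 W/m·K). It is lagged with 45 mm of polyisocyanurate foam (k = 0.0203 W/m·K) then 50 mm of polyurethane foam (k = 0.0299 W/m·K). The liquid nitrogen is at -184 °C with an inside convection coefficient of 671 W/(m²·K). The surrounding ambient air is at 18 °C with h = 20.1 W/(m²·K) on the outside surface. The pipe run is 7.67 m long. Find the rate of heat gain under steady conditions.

Q ≈ 116 W

For a radial system each layer contributes R = ln(r_out/r_in)/(2πkL); films add R = 1/(hA).
R_inner film = 1/(h_i·2πr₁L) = 1/(671×2π×0.008×7.67) = 0.003866 K/W
R_aluminium pipe wall = ln(17/8)/(2π×222×7.67) = 7.045×10^-5 K/W
R_polyisocyanurate foam = ln(62/17)/(2π×0.0203×7.67) = 1.323 K/W
R_polyurethane foam = ln(112/62)/(2π×0.0299×7.67) = 0.4104 K/W
R_outer film = 1/(h_o·2πr_oL) = 1/(20.1×2π×0.112×7.67) = 0.009217 K/W
R_total = 1.746 K/W
Q = ΔT/R_total = 202/1.746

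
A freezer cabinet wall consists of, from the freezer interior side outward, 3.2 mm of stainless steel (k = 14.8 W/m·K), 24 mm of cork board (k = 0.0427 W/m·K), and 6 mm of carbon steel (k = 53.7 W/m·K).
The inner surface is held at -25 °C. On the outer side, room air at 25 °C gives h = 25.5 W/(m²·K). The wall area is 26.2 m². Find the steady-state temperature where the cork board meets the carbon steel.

T ≈ 21.7 °C

Treating each layer as a thermal resistance in series:
R_stainless steel = L/(kA) = 0.0032/(14.8×26.2) = 8.253×10^-6 K/W
R_cork board = L/(kA) = 0.024/(0.0427×26.2) = 0.02145 K/W
R_carbon steel = L/(kA) = 0.006/(53.7×26.2) = 4.265×10^-6 K/W
R_outer film = 1/(h_o·A) = 1/(25.5×26.2) = 0.001497 K/W
R_total = 0.02296 K/W;  Q = ΔT/R_total = 50/0.02296 = 2178 W
T_interface = T_inner + Q·ΣR(inner→interface) = -25 + 2180×0.02146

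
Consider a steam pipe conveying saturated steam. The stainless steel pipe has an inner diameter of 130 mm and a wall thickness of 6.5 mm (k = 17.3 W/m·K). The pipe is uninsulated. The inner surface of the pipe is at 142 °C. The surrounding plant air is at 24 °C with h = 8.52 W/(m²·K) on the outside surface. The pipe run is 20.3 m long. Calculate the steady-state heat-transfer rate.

Q ≈ 9140 W

Per-layer cylindrical resistances, series-summed:
R_stainless steel pipe wall = ln(71.5/65)/(2π×17.3×20.3) = 4.319×10^-5 K/W
R_outer film = 1/(h_o·2πr_oL) = 1/(8.52×2π×0.0715×20.3) = 0.01287 K/W
R_total = 0.01291 K/W
Q = ΔT/R_total = 118/0.01291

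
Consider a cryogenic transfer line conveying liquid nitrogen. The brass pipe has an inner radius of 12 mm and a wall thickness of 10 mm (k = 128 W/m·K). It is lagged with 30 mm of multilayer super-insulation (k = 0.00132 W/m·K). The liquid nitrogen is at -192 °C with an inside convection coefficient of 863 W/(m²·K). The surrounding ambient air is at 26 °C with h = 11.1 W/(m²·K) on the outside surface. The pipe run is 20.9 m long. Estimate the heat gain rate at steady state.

Q ≈ 43.8 W

Radial resistances (cylindrical: R_cond = ln(r_o/r_i)/(2πkL), R_conv = 1/(h·2πrL)):
R_inner film = 1/(h_i·2πr₁L) = 1/(863×2π×0.012×20.9) = 7.353×10^-4 K/W
R_brass pipe wall = ln(22/12)/(2π×128×20.9) = 3.606×10^-5 K/W
R_multilayer super-insulation = ln(52/22)/(2π×0.00132×20.9) = 4.962 K/W
R_outer film = 1/(h_o·2πr_oL) = 1/(11.1×2π×0.052×20.9) = 0.01319 K/W
R_total = 4.976 K/W
Q = ΔT/R_total = 218/4.976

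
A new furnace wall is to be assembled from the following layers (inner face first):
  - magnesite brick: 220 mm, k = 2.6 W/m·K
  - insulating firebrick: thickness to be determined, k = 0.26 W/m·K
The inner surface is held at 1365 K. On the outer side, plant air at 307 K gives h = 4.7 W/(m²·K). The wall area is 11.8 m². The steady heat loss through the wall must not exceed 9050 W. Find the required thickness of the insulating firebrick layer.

L ≈ 281 mm

Using the resistance-network approach (series):
R_magnesite brick = L/(kA) = 0.22/(2.6×11.8) = 0.007171 K/W
R_outer film = 1/(h_o·A) = 1/(4.7×11.8) = 0.01803 K/W
Sum of the known resistances R_other = 0.0252 K/W
Required total resistance R_tot = ΔT/Q_allow = 1058/9050 = 0.1169 K/W
R_insulating firebrick = R_tot − R_other = 0.0917 K/W
L = R·k·A = 0.0917×0.26×11.8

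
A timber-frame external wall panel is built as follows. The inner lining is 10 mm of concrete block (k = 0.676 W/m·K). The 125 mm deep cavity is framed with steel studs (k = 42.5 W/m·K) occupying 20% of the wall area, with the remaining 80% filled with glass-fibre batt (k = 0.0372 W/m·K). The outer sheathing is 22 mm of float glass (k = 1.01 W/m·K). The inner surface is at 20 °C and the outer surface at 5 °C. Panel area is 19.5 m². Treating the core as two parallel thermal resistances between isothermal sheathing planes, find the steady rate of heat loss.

Q ≈ 5710 W

Sheathing layers in series; stud and cavity paths in parallel between them.
R_inner = 0.01/(0.676×19.5) = 7.586×10^-4 K/W
R_stud  = 0.125/(42.5×0.2×19.5) = 7.541×10^-4 K/W
R_cav   = 0.125/(0.0372×0.8×19.5) = 0.2154 K/W
1/R_core = 1/R_stud + 1/R_cav → R_core = 7.515×10^-4 K/W
R_outer = 0.022/(1.01×19.5) = 0.001117 K/W
R_total = 0.002627 K/W
Q = ΔT/R_total = 15/0.002627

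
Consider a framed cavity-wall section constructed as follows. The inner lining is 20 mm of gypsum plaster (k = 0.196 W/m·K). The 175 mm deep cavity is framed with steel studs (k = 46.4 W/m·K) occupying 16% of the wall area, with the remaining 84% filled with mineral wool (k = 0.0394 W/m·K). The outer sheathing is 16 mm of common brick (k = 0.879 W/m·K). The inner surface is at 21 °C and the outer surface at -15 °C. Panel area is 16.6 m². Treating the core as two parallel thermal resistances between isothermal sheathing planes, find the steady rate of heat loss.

Sheathing layers in series; stud and cavity paths in parallel between them.
R_inner = 0.02/(0.196×16.6) = 0.006147 K/W
R_stud  = 0.175/(46.4×0.16×16.6) = 0.00142 K/W
R_cav   = 0.175/(0.0394×0.84×16.6) = 0.3185 K/W
1/R_core = 1/R_stud + 1/R_cav → R_core = 0.001414 K/W
R_outer = 0.016/(0.879×16.6) = 0.001097 K/W
R_total = 0.008657 K/W
Q = ΔT/R_total = 36/0.008657

Q ≈ 4160 W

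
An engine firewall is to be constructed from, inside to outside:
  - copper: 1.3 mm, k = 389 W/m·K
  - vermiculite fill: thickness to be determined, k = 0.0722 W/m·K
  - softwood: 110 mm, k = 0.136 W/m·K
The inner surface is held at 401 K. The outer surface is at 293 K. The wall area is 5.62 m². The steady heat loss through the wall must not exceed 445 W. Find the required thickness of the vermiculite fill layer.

L ≈ 40.1 mm

Using the resistance-network approach (series):
R_copper = L/(kA) = 0.0013/(389×5.62) = 5.946×10^-7 K/W
R_softwood = L/(kA) = 0.11/(0.136×5.62) = 0.1439 K/W
Sum of the known resistances R_other = 0.1439 K/W
Required total resistance R_tot = ΔT/Q_allow = 108/445 = 0.2427 K/W
R_vermiculite fill = R_tot − R_other = 0.09878 K/W
L = R·k·A = 0.09878×0.0722×5.62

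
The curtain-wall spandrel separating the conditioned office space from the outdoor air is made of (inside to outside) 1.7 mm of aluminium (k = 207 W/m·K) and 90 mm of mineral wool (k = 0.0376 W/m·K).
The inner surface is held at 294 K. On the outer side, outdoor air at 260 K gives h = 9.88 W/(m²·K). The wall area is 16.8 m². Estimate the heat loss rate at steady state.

Model the wall as resistances in series:
R_aluminium = L/(kA) = 0.0017/(207×16.8) = 4.888×10^-7 K/W
R_mineral wool = L/(kA) = 0.09/(0.0376×16.8) = 0.1425 K/W
R_outer film = 1/(h_o·A) = 1/(9.88×16.8) = 0.006025 K/W
R_total = 0.1485 K/W
Q = ΔT / R_total = 34 / 0.1485

Q ≈ 229 W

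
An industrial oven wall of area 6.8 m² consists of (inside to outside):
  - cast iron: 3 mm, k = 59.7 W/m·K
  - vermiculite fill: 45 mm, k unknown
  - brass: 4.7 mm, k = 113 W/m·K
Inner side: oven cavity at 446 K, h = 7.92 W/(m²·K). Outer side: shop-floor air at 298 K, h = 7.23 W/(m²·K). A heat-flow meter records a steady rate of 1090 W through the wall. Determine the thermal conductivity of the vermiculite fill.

Using the resistance-network approach (series):
R_inner film = 1/(h_i·A) = 1/(7.92×6.8) = 0.01857 K/W
R_cast iron = L/(kA) = 0.003/(59.7×6.8) = 7.39×10^-6 K/W
R_brass = L/(kA) = 0.0047/(113×6.8) = 6.117×10^-6 K/W
R_outer film = 1/(h_o·A) = 1/(7.23×6.8) = 0.02034 K/W
Sum of known resistances R_other = 0.03892 K/W
Total R = ΔT/Q = 148/1090 = 0.1358 K/W
R_vermiculite fill = R_total − R_other = 0.09686 K/W
k = L/(R·A) = 0.045/(0.09686×6.8)

k ≈ 0.0683 W/(m·K)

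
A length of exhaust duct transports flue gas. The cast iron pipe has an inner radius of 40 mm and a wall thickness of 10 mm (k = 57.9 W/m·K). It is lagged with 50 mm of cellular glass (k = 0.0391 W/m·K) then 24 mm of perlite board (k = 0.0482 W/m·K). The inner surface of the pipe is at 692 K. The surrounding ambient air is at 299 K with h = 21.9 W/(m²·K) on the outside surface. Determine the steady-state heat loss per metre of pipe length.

Treating each annulus and film as a series resistance:
R_cast iron pipe wall = ln(50/40)/(2π×57.9×1) = 6.134×10^-4 K/W
R_cellular glass = ln(100/50)/(2π×0.0391×1) = 2.821 K/W
R_perlite board = ln(124/100)/(2π×0.0482×1) = 0.7103 K/W
R_outer film = 1/(h_o·2πr_oL) = 1/(21.9×2π×0.124×1) = 0.05861 K/W
R_total = 3.591 K/W
Q = ΔT/R_total = 393/3.591

q′ ≈ 109 W/m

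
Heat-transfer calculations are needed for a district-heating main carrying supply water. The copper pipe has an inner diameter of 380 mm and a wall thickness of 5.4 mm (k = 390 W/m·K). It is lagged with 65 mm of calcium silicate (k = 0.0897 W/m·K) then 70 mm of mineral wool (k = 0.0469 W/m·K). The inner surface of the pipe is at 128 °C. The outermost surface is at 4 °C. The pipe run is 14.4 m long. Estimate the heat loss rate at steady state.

Q ≈ 1360 W

Per-layer cylindrical resistances, series-summed:
R_copper pipe wall = ln(195.4/190)/(2π×390×14.4) = 7.942×10^-7 K/W
R_calcium silicate = ln(260.4/195.4)/(2π×0.0897×14.4) = 0.03538 K/W
R_mineral wool = ln(330.4/260.4)/(2π×0.0469×14.4) = 0.05611 K/W
R_total = 0.09149 K/W
Q = ΔT/R_total = 124/0.09149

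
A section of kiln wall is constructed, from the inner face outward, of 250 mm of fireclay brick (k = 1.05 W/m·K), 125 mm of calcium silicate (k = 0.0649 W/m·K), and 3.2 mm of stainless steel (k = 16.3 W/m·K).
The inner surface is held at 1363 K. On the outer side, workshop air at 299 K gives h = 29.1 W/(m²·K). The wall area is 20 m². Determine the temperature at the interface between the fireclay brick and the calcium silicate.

Using the resistance-network approach (series):
R_fireclay brick = L/(kA) = 0.25/(1.05×20) = 0.0119 K/W
R_calcium silicate = L/(kA) = 0.125/(0.0649×20) = 0.0963 K/W
R_stainless steel = L/(kA) = 0.0032/(16.3×20) = 9.816×10^-6 K/W
R_outer film = 1/(h_o·A) = 1/(29.1×20) = 0.001718 K/W
R_total = 0.1099 K/W;  Q = ΔT/R_total = 1064/0.1099 = 9678 W
T_interface = T_inner − Q·ΣR(inner→interface) = 1363 − 9680×0.0119

T ≈ 1250 K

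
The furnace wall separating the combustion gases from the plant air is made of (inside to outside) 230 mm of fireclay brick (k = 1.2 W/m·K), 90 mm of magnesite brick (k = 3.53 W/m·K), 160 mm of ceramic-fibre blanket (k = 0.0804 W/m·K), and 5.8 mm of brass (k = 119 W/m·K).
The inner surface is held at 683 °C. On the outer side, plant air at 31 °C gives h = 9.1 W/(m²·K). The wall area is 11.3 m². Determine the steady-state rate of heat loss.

Q ≈ 3180 W

Thermal resistances in series:
R_fireclay brick = L/(kA) = 0.23/(1.2×11.3) = 0.01696 K/W
R_magnesite brick = L/(kA) = 0.09/(3.53×11.3) = 0.002256 K/W
R_ceramic-fibre blanket = L/(kA) = 0.16/(0.0804×11.3) = 0.1761 K/W
R_brass = L/(kA) = 0.0058/(119×11.3) = 4.313×10^-6 K/W
R_outer film = 1/(h_o·A) = 1/(9.1×11.3) = 0.009725 K/W
R_total = 0.2051 K/W
Q = ΔT / R_total = 652 / 0.2051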